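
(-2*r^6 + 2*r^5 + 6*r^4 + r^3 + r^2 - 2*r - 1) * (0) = 0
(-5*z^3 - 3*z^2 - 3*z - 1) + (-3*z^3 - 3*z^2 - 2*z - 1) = -8*z^3 - 6*z^2 - 5*z - 2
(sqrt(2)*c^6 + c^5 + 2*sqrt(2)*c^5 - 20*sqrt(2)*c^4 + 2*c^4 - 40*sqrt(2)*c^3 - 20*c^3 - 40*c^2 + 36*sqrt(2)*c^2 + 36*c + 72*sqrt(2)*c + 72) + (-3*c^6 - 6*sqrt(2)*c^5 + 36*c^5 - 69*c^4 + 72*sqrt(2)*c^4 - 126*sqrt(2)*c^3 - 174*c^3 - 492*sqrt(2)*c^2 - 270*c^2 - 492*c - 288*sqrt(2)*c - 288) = -3*c^6 + sqrt(2)*c^6 - 4*sqrt(2)*c^5 + 37*c^5 - 67*c^4 + 52*sqrt(2)*c^4 - 166*sqrt(2)*c^3 - 194*c^3 - 456*sqrt(2)*c^2 - 310*c^2 - 456*c - 216*sqrt(2)*c - 216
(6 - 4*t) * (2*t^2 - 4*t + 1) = -8*t^3 + 28*t^2 - 28*t + 6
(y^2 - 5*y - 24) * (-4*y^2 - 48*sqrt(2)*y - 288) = -4*y^4 - 48*sqrt(2)*y^3 + 20*y^3 - 192*y^2 + 240*sqrt(2)*y^2 + 1440*y + 1152*sqrt(2)*y + 6912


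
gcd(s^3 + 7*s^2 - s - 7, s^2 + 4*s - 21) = s + 7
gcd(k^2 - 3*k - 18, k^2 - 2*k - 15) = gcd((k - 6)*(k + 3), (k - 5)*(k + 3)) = k + 3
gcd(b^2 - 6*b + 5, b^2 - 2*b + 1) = b - 1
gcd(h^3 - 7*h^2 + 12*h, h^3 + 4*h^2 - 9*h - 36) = h - 3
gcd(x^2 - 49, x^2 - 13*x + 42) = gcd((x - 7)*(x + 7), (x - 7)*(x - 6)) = x - 7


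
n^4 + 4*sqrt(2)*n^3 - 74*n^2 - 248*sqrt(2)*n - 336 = (n - 6*sqrt(2))*(n + sqrt(2))*(n + 2*sqrt(2))*(n + 7*sqrt(2))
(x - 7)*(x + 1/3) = x^2 - 20*x/3 - 7/3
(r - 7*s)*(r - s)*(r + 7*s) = r^3 - r^2*s - 49*r*s^2 + 49*s^3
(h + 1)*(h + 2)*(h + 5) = h^3 + 8*h^2 + 17*h + 10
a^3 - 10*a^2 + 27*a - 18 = (a - 6)*(a - 3)*(a - 1)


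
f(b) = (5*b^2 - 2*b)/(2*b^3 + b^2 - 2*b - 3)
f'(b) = (10*b - 2)/(2*b^3 + b^2 - 2*b - 3) + (5*b^2 - 2*b)*(-6*b^2 - 2*b + 2)/(2*b^3 + b^2 - 2*b - 3)^2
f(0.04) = 0.02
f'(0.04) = 0.51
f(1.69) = 1.78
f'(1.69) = -2.94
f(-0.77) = -2.53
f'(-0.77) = 5.42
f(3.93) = 0.55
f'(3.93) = -0.13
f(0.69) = -0.31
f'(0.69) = -1.72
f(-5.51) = -0.55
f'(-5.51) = -0.12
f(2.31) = 0.99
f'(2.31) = -0.58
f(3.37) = 0.64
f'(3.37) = -0.19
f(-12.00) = -0.23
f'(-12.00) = -0.02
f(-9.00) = -0.31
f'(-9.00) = -0.04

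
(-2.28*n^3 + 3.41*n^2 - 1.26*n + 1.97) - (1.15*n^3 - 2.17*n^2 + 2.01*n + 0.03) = -3.43*n^3 + 5.58*n^2 - 3.27*n + 1.94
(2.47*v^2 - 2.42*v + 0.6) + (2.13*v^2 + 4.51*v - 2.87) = 4.6*v^2 + 2.09*v - 2.27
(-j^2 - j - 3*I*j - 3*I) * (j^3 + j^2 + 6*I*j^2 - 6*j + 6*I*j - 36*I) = -j^5 - 2*j^4 - 9*I*j^4 + 23*j^3 - 18*I*j^3 + 42*j^2 + 45*I*j^2 - 90*j + 54*I*j - 108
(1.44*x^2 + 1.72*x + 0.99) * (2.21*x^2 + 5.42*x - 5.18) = 3.1824*x^4 + 11.606*x^3 + 4.0511*x^2 - 3.5438*x - 5.1282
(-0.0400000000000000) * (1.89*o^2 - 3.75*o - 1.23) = -0.0756*o^2 + 0.15*o + 0.0492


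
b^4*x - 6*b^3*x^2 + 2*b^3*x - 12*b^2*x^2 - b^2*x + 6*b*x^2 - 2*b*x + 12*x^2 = (b - 1)*(b + 2)*(b - 6*x)*(b*x + x)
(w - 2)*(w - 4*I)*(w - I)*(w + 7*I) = w^4 - 2*w^3 + 2*I*w^3 + 31*w^2 - 4*I*w^2 - 62*w - 28*I*w + 56*I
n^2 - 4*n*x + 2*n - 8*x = (n + 2)*(n - 4*x)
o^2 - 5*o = o*(o - 5)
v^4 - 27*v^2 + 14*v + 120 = (v - 4)*(v - 3)*(v + 2)*(v + 5)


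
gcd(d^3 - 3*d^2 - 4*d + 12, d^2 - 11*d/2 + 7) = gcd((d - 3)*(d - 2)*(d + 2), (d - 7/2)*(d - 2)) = d - 2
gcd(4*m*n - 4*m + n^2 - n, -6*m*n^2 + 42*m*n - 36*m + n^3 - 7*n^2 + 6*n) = n - 1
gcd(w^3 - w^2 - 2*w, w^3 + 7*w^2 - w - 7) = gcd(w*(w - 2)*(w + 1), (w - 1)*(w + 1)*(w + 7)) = w + 1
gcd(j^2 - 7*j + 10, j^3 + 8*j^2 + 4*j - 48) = j - 2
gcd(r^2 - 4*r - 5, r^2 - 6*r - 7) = r + 1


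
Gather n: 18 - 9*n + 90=108 - 9*n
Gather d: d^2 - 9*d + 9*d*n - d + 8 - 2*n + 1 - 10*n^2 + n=d^2 + d*(9*n - 10) - 10*n^2 - n + 9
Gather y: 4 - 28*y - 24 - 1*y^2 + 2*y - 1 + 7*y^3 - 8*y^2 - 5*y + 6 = 7*y^3 - 9*y^2 - 31*y - 15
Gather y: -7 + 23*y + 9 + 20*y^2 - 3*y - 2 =20*y^2 + 20*y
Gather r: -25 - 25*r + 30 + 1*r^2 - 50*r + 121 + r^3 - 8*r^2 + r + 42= r^3 - 7*r^2 - 74*r + 168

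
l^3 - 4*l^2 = l^2*(l - 4)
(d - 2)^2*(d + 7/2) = d^3 - d^2/2 - 10*d + 14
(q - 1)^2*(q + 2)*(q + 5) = q^4 + 5*q^3 - 3*q^2 - 13*q + 10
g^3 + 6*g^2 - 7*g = g*(g - 1)*(g + 7)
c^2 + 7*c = c*(c + 7)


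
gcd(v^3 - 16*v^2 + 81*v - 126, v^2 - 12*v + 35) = v - 7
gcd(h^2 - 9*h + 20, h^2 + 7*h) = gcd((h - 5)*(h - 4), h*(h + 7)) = 1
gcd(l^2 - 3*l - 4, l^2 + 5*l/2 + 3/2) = l + 1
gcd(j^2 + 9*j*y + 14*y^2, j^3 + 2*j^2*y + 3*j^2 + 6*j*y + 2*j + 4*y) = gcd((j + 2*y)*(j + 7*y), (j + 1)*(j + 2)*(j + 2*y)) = j + 2*y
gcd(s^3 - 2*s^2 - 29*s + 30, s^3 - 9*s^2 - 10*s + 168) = s - 6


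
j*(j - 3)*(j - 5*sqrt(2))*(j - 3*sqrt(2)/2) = j^4 - 13*sqrt(2)*j^3/2 - 3*j^3 + 15*j^2 + 39*sqrt(2)*j^2/2 - 45*j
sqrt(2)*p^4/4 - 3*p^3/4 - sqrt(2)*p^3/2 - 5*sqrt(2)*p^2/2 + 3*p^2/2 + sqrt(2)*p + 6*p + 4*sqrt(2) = (p/2 + 1)*(p - 4)*(p - 2*sqrt(2))*(sqrt(2)*p/2 + 1/2)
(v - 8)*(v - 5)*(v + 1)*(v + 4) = v^4 - 8*v^3 - 21*v^2 + 148*v + 160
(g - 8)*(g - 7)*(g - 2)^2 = g^4 - 19*g^3 + 120*g^2 - 284*g + 224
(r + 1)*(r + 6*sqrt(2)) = r^2 + r + 6*sqrt(2)*r + 6*sqrt(2)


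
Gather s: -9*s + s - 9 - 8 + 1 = -8*s - 16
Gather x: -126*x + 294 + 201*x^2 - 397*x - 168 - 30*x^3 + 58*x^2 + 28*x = -30*x^3 + 259*x^2 - 495*x + 126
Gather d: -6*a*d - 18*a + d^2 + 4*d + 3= -18*a + d^2 + d*(4 - 6*a) + 3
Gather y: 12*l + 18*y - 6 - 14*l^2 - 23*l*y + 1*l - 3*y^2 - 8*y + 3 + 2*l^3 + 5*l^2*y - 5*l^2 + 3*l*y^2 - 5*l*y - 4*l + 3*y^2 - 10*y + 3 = 2*l^3 - 19*l^2 + 3*l*y^2 + 9*l + y*(5*l^2 - 28*l)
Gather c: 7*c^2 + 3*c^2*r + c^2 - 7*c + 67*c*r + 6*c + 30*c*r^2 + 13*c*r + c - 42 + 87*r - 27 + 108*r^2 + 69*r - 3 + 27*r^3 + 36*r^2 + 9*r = c^2*(3*r + 8) + c*(30*r^2 + 80*r) + 27*r^3 + 144*r^2 + 165*r - 72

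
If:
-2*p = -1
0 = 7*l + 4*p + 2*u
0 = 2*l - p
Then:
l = 1/4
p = 1/2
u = -15/8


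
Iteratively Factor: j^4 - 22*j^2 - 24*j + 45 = (j - 1)*(j^3 + j^2 - 21*j - 45) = (j - 1)*(j + 3)*(j^2 - 2*j - 15) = (j - 1)*(j + 3)^2*(j - 5)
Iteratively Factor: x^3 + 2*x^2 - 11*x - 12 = (x + 1)*(x^2 + x - 12) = (x + 1)*(x + 4)*(x - 3)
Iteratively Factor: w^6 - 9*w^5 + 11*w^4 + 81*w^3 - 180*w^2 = (w - 4)*(w^5 - 5*w^4 - 9*w^3 + 45*w^2) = w*(w - 4)*(w^4 - 5*w^3 - 9*w^2 + 45*w) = w*(w - 5)*(w - 4)*(w^3 - 9*w) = w*(w - 5)*(w - 4)*(w - 3)*(w^2 + 3*w) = w^2*(w - 5)*(w - 4)*(w - 3)*(w + 3)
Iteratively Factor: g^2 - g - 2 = (g - 2)*(g + 1)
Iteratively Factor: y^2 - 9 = (y + 3)*(y - 3)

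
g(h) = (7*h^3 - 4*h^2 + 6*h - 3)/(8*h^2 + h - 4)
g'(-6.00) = 0.83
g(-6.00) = -6.10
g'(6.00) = 0.85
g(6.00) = 4.83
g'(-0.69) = -171.09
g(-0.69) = 12.87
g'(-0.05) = -1.56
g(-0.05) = 0.82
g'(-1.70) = -0.50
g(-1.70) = -3.40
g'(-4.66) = 0.79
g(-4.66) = -5.01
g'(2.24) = 0.71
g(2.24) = 1.80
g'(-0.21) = -2.95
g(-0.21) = 1.17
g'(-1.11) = -9.39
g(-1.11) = -5.09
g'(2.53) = 0.74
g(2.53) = 2.01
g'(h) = (-16*h - 1)*(7*h^3 - 4*h^2 + 6*h - 3)/(8*h^2 + h - 4)^2 + (21*h^2 - 8*h + 6)/(8*h^2 + h - 4)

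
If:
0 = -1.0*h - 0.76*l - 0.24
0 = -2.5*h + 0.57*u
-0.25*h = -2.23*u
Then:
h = 0.00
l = -0.32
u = 0.00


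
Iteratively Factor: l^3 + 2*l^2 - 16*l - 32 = (l + 2)*(l^2 - 16) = (l - 4)*(l + 2)*(l + 4)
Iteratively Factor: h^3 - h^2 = (h)*(h^2 - h) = h*(h - 1)*(h)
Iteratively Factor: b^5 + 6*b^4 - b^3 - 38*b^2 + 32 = (b - 2)*(b^4 + 8*b^3 + 15*b^2 - 8*b - 16) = (b - 2)*(b - 1)*(b^3 + 9*b^2 + 24*b + 16) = (b - 2)*(b - 1)*(b + 4)*(b^2 + 5*b + 4) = (b - 2)*(b - 1)*(b + 4)^2*(b + 1)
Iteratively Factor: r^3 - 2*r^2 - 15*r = (r)*(r^2 - 2*r - 15) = r*(r - 5)*(r + 3)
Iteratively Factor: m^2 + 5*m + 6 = (m + 3)*(m + 2)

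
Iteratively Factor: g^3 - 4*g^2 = (g - 4)*(g^2) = g*(g - 4)*(g)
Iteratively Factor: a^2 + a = (a + 1)*(a)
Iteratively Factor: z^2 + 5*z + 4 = (z + 1)*(z + 4)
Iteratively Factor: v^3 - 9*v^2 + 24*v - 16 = (v - 4)*(v^2 - 5*v + 4) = (v - 4)^2*(v - 1)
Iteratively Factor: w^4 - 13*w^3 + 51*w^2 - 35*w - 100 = (w - 4)*(w^3 - 9*w^2 + 15*w + 25) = (w - 5)*(w - 4)*(w^2 - 4*w - 5) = (w - 5)^2*(w - 4)*(w + 1)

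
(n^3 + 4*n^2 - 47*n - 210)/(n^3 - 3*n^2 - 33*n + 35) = (n + 6)/(n - 1)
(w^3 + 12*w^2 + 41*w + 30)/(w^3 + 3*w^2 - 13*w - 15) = (w + 6)/(w - 3)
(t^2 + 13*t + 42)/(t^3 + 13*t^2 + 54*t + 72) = (t + 7)/(t^2 + 7*t + 12)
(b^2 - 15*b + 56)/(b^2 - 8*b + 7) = (b - 8)/(b - 1)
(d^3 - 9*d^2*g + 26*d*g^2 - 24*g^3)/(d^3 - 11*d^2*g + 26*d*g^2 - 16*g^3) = (d^2 - 7*d*g + 12*g^2)/(d^2 - 9*d*g + 8*g^2)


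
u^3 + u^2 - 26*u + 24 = (u - 4)*(u - 1)*(u + 6)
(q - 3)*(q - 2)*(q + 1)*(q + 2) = q^4 - 2*q^3 - 7*q^2 + 8*q + 12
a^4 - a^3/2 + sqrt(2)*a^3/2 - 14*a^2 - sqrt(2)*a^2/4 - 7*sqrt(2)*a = a*(a - 4)*(a + 7/2)*(a + sqrt(2)/2)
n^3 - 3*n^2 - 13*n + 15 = (n - 5)*(n - 1)*(n + 3)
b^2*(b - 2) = b^3 - 2*b^2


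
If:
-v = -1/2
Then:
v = 1/2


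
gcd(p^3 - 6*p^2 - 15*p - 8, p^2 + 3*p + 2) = p + 1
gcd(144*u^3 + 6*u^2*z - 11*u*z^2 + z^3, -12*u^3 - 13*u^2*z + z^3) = 3*u + z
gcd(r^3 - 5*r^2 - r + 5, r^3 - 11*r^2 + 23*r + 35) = r^2 - 4*r - 5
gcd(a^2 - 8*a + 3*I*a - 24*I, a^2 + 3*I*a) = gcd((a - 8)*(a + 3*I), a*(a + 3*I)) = a + 3*I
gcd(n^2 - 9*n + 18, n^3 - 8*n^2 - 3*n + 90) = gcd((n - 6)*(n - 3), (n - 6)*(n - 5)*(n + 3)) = n - 6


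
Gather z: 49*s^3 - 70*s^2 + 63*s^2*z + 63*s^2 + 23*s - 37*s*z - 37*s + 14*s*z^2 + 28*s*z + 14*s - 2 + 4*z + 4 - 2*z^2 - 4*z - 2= 49*s^3 - 7*s^2 + z^2*(14*s - 2) + z*(63*s^2 - 9*s)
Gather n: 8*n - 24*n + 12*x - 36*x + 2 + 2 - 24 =-16*n - 24*x - 20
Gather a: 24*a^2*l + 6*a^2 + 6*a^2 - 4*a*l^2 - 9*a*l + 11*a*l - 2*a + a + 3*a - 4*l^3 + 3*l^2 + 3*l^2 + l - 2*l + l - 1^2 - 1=a^2*(24*l + 12) + a*(-4*l^2 + 2*l + 2) - 4*l^3 + 6*l^2 - 2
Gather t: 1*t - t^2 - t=-t^2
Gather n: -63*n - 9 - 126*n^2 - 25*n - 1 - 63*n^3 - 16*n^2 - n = -63*n^3 - 142*n^2 - 89*n - 10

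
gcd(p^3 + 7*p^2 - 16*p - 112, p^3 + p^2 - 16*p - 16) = p^2 - 16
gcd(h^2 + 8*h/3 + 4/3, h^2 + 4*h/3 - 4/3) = h + 2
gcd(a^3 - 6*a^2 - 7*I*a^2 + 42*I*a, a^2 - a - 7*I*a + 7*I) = a - 7*I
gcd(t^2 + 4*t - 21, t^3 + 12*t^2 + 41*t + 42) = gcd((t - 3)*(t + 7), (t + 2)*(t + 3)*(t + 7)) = t + 7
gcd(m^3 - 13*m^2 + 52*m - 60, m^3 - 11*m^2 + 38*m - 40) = m^2 - 7*m + 10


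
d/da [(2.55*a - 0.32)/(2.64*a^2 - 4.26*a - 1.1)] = (-6.732*a^2 + 1.6896*a - 4.1682)/(6.9696*a^4 - 22.4928*a^3 + 12.3396*a^2 + 9.372*a + 1.21)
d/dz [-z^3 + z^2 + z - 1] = -3*z^2 + 2*z + 1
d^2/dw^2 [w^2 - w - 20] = 2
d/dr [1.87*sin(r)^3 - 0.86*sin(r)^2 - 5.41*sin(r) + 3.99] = (5.61*sin(r)^2 - 1.72*sin(r) - 5.41)*cos(r)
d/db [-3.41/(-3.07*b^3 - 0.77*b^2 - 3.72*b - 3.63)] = (-31.4061*b^2 - 5.2514*b - 12.6852)/(3.07*b^3 + 0.77*b^2 + 3.72*b + 3.63)^2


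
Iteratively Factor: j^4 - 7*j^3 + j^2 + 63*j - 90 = (j + 3)*(j^3 - 10*j^2 + 31*j - 30) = (j - 2)*(j + 3)*(j^2 - 8*j + 15) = (j - 3)*(j - 2)*(j + 3)*(j - 5)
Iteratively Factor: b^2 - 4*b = (b - 4)*(b)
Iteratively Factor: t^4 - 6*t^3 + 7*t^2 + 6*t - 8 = (t - 4)*(t^3 - 2*t^2 - t + 2) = (t - 4)*(t - 2)*(t^2 - 1) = (t - 4)*(t - 2)*(t - 1)*(t + 1)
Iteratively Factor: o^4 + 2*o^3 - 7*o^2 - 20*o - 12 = (o + 2)*(o^3 - 7*o - 6) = (o + 1)*(o + 2)*(o^2 - o - 6) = (o + 1)*(o + 2)^2*(o - 3)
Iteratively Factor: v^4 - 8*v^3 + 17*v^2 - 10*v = (v - 2)*(v^3 - 6*v^2 + 5*v) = (v - 2)*(v - 1)*(v^2 - 5*v) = v*(v - 2)*(v - 1)*(v - 5)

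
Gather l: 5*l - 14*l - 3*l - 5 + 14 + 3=12 - 12*l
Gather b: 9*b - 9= 9*b - 9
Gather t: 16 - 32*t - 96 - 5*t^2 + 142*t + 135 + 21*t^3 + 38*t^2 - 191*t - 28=21*t^3 + 33*t^2 - 81*t + 27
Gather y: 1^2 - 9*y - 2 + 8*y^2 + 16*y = 8*y^2 + 7*y - 1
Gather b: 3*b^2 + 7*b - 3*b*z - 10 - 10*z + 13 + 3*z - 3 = 3*b^2 + b*(7 - 3*z) - 7*z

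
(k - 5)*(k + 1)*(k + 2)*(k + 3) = k^4 + k^3 - 19*k^2 - 49*k - 30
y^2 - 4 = (y - 2)*(y + 2)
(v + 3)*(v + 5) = v^2 + 8*v + 15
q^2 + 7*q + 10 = (q + 2)*(q + 5)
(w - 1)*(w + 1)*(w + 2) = w^3 + 2*w^2 - w - 2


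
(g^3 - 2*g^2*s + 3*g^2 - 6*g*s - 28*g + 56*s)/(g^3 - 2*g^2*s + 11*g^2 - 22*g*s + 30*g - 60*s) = (g^2 + 3*g - 28)/(g^2 + 11*g + 30)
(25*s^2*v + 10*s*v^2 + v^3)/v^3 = 25*s^2/v^2 + 10*s/v + 1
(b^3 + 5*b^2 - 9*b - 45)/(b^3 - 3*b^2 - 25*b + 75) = (b + 3)/(b - 5)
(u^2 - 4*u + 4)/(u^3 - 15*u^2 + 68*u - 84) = (u - 2)/(u^2 - 13*u + 42)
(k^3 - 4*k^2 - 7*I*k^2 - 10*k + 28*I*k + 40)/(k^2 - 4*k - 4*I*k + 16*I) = (k^2 - 7*I*k - 10)/(k - 4*I)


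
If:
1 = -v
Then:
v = -1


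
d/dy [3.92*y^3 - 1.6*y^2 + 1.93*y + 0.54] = 11.76*y^2 - 3.2*y + 1.93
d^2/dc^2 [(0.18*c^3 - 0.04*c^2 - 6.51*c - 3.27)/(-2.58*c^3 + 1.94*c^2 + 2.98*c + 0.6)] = (3.5527136788005e-15*c^7 - 1.26936000000001*c^6 + 251.695512*c^5 + 64.19556*c^4 - 115.140544*c^3 + 41.7147840000001*c^2 + 97.944264*c + 27.214296)/(17.173512*c^9 - 38.740248*c^8 - 30.377952*c^7 + 70.210072*c^6 + 53.106432*c^5 - 30.780168*c^4 - 44.489512*c^3 - 18.07992*c^2 - 3.2184*c - 0.216)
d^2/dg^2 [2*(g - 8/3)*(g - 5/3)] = 4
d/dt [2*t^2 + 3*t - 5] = 4*t + 3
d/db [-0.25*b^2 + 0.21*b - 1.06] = 0.21 - 0.5*b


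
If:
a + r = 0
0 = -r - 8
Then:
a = 8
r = -8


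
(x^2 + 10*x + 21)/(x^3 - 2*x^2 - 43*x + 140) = (x + 3)/(x^2 - 9*x + 20)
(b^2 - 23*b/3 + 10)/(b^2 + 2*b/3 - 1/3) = (3*b^2 - 23*b + 30)/(3*b^2 + 2*b - 1)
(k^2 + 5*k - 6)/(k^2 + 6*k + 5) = (k^2 + 5*k - 6)/(k^2 + 6*k + 5)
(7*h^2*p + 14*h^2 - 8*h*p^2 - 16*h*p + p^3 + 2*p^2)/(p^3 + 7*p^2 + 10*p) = (7*h^2 - 8*h*p + p^2)/(p*(p + 5))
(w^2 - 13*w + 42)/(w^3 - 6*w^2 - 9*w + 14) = (w - 6)/(w^2 + w - 2)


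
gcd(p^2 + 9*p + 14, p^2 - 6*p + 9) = 1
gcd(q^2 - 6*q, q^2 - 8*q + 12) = q - 6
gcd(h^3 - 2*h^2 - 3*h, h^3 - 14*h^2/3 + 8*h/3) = h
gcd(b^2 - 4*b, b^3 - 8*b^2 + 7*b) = b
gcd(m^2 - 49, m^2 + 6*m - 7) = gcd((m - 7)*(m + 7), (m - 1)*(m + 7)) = m + 7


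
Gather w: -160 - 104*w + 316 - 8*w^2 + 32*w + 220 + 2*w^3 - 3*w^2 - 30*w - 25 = 2*w^3 - 11*w^2 - 102*w + 351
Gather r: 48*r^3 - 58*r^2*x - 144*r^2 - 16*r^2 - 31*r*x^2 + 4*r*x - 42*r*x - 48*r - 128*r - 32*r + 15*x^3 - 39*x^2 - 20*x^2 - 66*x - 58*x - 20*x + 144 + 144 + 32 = 48*r^3 + r^2*(-58*x - 160) + r*(-31*x^2 - 38*x - 208) + 15*x^3 - 59*x^2 - 144*x + 320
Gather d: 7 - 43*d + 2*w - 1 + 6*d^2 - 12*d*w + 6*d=6*d^2 + d*(-12*w - 37) + 2*w + 6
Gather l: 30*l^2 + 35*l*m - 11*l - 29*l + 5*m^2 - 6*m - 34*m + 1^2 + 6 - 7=30*l^2 + l*(35*m - 40) + 5*m^2 - 40*m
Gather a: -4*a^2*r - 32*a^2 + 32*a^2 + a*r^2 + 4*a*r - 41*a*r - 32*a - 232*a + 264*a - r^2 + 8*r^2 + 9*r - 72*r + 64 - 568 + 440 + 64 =-4*a^2*r + a*(r^2 - 37*r) + 7*r^2 - 63*r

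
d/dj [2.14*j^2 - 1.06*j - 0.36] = 4.28*j - 1.06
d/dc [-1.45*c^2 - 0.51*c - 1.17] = -2.9*c - 0.51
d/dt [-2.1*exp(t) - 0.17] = -2.1*exp(t)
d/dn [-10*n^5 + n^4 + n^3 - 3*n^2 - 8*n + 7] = -50*n^4 + 4*n^3 + 3*n^2 - 6*n - 8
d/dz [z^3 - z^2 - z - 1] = 3*z^2 - 2*z - 1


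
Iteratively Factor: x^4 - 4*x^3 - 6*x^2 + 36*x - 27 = (x - 3)*(x^3 - x^2 - 9*x + 9) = (x - 3)*(x - 1)*(x^2 - 9) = (x - 3)*(x - 1)*(x + 3)*(x - 3)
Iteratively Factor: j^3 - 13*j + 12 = (j - 3)*(j^2 + 3*j - 4) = (j - 3)*(j - 1)*(j + 4)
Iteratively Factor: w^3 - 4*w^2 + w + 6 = (w - 2)*(w^2 - 2*w - 3) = (w - 3)*(w - 2)*(w + 1)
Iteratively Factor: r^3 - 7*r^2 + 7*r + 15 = (r + 1)*(r^2 - 8*r + 15) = (r - 5)*(r + 1)*(r - 3)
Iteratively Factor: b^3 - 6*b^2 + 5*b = (b - 5)*(b^2 - b) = (b - 5)*(b - 1)*(b)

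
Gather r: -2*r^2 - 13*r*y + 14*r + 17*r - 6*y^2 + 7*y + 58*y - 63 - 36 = -2*r^2 + r*(31 - 13*y) - 6*y^2 + 65*y - 99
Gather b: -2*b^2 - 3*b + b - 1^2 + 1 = -2*b^2 - 2*b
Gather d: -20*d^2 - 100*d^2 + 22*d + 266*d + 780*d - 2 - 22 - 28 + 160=-120*d^2 + 1068*d + 108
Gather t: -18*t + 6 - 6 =-18*t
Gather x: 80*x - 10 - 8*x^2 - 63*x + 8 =-8*x^2 + 17*x - 2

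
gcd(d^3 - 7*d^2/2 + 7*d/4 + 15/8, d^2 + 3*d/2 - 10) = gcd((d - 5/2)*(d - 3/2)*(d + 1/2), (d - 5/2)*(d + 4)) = d - 5/2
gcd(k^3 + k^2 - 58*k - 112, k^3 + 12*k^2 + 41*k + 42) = k^2 + 9*k + 14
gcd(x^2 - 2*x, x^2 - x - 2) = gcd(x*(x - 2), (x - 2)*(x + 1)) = x - 2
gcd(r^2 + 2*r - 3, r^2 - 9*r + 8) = r - 1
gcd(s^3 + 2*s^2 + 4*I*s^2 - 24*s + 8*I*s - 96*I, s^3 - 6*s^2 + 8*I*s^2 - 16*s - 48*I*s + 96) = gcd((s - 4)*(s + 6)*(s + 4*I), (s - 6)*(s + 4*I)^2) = s + 4*I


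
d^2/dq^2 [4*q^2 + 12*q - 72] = 8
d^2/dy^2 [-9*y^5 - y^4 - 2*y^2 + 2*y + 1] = -180*y^3 - 12*y^2 - 4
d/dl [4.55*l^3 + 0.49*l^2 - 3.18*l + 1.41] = 13.65*l^2 + 0.98*l - 3.18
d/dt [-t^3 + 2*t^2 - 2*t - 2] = -3*t^2 + 4*t - 2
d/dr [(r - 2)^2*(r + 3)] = (r - 2)*(3*r + 4)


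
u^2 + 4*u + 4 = (u + 2)^2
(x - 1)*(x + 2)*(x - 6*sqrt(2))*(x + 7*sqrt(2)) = x^4 + x^3 + sqrt(2)*x^3 - 86*x^2 + sqrt(2)*x^2 - 84*x - 2*sqrt(2)*x + 168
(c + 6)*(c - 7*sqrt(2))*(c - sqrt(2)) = c^3 - 8*sqrt(2)*c^2 + 6*c^2 - 48*sqrt(2)*c + 14*c + 84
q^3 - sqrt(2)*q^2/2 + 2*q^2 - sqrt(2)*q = q*(q + 2)*(q - sqrt(2)/2)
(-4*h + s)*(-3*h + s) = 12*h^2 - 7*h*s + s^2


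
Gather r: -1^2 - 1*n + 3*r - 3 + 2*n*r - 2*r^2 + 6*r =-n - 2*r^2 + r*(2*n + 9) - 4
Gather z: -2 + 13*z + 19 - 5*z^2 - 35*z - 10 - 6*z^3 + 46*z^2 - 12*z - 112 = -6*z^3 + 41*z^2 - 34*z - 105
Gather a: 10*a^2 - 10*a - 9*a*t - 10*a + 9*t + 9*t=10*a^2 + a*(-9*t - 20) + 18*t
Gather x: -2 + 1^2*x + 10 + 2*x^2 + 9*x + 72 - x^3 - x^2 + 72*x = -x^3 + x^2 + 82*x + 80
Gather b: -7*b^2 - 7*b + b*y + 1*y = -7*b^2 + b*(y - 7) + y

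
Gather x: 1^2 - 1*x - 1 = -x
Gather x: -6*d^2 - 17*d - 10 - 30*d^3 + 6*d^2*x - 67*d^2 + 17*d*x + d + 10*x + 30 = -30*d^3 - 73*d^2 - 16*d + x*(6*d^2 + 17*d + 10) + 20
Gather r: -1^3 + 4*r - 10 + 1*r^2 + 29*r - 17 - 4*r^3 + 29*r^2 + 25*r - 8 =-4*r^3 + 30*r^2 + 58*r - 36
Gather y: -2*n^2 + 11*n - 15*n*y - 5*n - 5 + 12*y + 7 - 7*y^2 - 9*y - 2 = -2*n^2 + 6*n - 7*y^2 + y*(3 - 15*n)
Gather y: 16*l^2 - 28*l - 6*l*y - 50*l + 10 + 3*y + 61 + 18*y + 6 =16*l^2 - 78*l + y*(21 - 6*l) + 77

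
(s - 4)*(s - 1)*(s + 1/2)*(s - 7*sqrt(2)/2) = s^4 - 7*sqrt(2)*s^3/2 - 9*s^3/2 + 3*s^2/2 + 63*sqrt(2)*s^2/4 - 21*sqrt(2)*s/4 + 2*s - 7*sqrt(2)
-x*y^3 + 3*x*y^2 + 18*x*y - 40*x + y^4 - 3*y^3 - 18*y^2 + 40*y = (-x + y)*(y - 5)*(y - 2)*(y + 4)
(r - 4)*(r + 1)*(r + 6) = r^3 + 3*r^2 - 22*r - 24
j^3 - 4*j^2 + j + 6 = (j - 3)*(j - 2)*(j + 1)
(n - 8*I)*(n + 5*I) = n^2 - 3*I*n + 40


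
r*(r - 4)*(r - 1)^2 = r^4 - 6*r^3 + 9*r^2 - 4*r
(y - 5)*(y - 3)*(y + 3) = y^3 - 5*y^2 - 9*y + 45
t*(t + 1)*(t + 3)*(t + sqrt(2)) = t^4 + sqrt(2)*t^3 + 4*t^3 + 3*t^2 + 4*sqrt(2)*t^2 + 3*sqrt(2)*t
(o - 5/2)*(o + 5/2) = o^2 - 25/4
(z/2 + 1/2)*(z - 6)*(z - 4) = z^3/2 - 9*z^2/2 + 7*z + 12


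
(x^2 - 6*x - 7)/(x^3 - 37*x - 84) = (x + 1)/(x^2 + 7*x + 12)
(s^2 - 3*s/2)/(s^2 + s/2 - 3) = s/(s + 2)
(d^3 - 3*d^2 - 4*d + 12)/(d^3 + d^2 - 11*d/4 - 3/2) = 4*(d^2 - 5*d + 6)/(4*d^2 - 4*d - 3)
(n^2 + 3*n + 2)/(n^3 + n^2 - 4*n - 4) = 1/(n - 2)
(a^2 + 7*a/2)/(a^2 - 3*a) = (a + 7/2)/(a - 3)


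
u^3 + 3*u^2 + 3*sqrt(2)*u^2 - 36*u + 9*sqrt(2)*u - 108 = (u + 3)*(u - 3*sqrt(2))*(u + 6*sqrt(2))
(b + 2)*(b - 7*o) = b^2 - 7*b*o + 2*b - 14*o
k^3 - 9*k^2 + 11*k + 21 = (k - 7)*(k - 3)*(k + 1)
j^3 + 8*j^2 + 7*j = j*(j + 1)*(j + 7)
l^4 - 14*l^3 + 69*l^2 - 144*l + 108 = (l - 6)*(l - 3)^2*(l - 2)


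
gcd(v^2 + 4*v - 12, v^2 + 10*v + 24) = v + 6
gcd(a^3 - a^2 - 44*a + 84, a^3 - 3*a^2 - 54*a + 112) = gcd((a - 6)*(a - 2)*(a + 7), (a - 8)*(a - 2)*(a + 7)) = a^2 + 5*a - 14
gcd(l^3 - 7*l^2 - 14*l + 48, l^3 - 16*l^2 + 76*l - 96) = l^2 - 10*l + 16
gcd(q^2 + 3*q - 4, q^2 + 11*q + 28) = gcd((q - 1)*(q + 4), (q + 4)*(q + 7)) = q + 4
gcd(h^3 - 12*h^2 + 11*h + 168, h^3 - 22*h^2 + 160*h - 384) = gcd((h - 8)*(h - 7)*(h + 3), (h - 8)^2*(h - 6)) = h - 8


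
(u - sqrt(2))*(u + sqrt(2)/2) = u^2 - sqrt(2)*u/2 - 1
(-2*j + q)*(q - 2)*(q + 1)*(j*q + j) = -2*j^2*q^3 + 6*j^2*q + 4*j^2 + j*q^4 - 3*j*q^2 - 2*j*q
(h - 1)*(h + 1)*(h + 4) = h^3 + 4*h^2 - h - 4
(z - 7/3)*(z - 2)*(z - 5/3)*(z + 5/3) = z^4 - 13*z^3/3 + 17*z^2/9 + 325*z/27 - 350/27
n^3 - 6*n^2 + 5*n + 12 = (n - 4)*(n - 3)*(n + 1)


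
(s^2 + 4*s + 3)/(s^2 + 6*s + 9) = (s + 1)/(s + 3)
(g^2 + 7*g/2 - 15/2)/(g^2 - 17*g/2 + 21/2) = (g + 5)/(g - 7)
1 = 1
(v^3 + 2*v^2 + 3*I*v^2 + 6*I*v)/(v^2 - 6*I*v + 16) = v*(v^2 + v*(2 + 3*I) + 6*I)/(v^2 - 6*I*v + 16)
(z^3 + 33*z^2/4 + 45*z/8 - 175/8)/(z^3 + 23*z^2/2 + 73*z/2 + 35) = (z - 5/4)/(z + 2)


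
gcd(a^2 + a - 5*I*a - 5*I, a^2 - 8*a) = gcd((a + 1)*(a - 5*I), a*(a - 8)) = 1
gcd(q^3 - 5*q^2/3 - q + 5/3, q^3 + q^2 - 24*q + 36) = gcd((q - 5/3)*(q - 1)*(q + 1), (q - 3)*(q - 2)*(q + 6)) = 1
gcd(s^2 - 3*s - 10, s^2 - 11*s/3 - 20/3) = s - 5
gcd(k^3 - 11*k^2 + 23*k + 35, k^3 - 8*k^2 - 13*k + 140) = k^2 - 12*k + 35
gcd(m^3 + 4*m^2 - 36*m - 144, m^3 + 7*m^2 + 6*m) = m + 6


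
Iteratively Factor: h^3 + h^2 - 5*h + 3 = (h - 1)*(h^2 + 2*h - 3) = (h - 1)^2*(h + 3)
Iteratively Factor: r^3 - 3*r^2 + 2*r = (r - 1)*(r^2 - 2*r) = (r - 2)*(r - 1)*(r)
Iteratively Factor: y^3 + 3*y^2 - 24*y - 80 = (y - 5)*(y^2 + 8*y + 16) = (y - 5)*(y + 4)*(y + 4)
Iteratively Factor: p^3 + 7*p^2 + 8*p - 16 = (p - 1)*(p^2 + 8*p + 16) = (p - 1)*(p + 4)*(p + 4)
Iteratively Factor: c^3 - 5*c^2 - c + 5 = (c - 5)*(c^2 - 1) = (c - 5)*(c + 1)*(c - 1)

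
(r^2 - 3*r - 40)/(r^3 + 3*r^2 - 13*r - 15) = (r - 8)/(r^2 - 2*r - 3)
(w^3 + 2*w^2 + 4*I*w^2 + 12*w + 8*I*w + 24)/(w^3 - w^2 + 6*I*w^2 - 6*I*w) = (w^2 + 2*w*(1 - I) - 4*I)/(w*(w - 1))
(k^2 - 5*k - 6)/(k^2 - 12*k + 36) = (k + 1)/(k - 6)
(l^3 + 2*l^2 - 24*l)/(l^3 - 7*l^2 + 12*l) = (l + 6)/(l - 3)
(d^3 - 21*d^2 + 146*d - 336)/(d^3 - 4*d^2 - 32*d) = (d^2 - 13*d + 42)/(d*(d + 4))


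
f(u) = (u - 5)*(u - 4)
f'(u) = 2*u - 9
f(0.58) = 15.12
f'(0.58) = -7.84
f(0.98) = 12.14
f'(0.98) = -7.04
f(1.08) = 11.45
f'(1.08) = -6.84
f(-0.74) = 27.21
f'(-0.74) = -10.48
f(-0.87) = 28.59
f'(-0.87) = -10.74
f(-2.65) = 50.87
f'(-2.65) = -14.30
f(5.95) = 1.85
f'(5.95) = 2.90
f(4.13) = -0.11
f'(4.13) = -0.74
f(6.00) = 2.00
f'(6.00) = 3.00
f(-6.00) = 110.00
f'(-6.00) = -21.00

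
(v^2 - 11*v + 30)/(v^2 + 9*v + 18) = (v^2 - 11*v + 30)/(v^2 + 9*v + 18)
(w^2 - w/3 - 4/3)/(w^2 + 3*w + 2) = (w - 4/3)/(w + 2)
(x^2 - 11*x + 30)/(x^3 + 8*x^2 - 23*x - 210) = (x - 6)/(x^2 + 13*x + 42)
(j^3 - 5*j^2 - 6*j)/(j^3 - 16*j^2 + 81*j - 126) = j*(j + 1)/(j^2 - 10*j + 21)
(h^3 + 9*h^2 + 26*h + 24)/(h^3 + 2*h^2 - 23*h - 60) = (h + 2)/(h - 5)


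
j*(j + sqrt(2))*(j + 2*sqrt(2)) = j^3 + 3*sqrt(2)*j^2 + 4*j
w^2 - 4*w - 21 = (w - 7)*(w + 3)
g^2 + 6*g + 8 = (g + 2)*(g + 4)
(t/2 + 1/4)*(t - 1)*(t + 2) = t^3/2 + 3*t^2/4 - 3*t/4 - 1/2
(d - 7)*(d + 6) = d^2 - d - 42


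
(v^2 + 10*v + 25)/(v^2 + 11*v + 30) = (v + 5)/(v + 6)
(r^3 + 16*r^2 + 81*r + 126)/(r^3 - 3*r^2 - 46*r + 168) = (r^2 + 9*r + 18)/(r^2 - 10*r + 24)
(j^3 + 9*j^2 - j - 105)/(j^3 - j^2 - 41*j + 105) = (j + 5)/(j - 5)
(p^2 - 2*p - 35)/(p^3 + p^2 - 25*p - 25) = (p - 7)/(p^2 - 4*p - 5)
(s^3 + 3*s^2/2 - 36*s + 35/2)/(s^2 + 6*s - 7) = (2*s^2 - 11*s + 5)/(2*(s - 1))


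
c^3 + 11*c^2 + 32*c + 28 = (c + 2)^2*(c + 7)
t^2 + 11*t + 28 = (t + 4)*(t + 7)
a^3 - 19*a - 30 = (a - 5)*(a + 2)*(a + 3)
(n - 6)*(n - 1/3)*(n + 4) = n^3 - 7*n^2/3 - 70*n/3 + 8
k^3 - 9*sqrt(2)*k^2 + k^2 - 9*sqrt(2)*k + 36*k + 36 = (k + 1)*(k - 6*sqrt(2))*(k - 3*sqrt(2))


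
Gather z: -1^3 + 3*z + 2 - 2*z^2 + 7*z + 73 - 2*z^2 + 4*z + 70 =-4*z^2 + 14*z + 144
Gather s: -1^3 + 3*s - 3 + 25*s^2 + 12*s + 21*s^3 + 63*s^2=21*s^3 + 88*s^2 + 15*s - 4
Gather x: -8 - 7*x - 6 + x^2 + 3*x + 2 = x^2 - 4*x - 12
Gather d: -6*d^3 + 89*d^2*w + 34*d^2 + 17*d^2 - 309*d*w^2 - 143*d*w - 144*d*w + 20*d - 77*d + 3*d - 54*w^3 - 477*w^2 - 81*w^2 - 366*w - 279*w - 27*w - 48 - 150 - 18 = -6*d^3 + d^2*(89*w + 51) + d*(-309*w^2 - 287*w - 54) - 54*w^3 - 558*w^2 - 672*w - 216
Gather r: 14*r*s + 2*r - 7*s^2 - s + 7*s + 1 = r*(14*s + 2) - 7*s^2 + 6*s + 1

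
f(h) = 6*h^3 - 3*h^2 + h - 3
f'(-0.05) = 1.34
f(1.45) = 10.43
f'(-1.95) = 81.14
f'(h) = 18*h^2 - 6*h + 1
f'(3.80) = 238.12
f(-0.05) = -3.06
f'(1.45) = 30.14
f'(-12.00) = 2665.00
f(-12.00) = -10815.00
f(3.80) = 286.71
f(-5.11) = -887.04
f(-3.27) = -248.14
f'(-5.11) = 501.68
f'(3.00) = 145.00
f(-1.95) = -60.85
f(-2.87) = -172.42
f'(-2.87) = 166.48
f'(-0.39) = 6.08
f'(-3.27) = 213.09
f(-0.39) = -4.20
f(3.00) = 135.00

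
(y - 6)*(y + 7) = y^2 + y - 42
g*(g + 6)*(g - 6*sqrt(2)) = g^3 - 6*sqrt(2)*g^2 + 6*g^2 - 36*sqrt(2)*g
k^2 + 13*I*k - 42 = (k + 6*I)*(k + 7*I)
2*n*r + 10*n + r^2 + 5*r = (2*n + r)*(r + 5)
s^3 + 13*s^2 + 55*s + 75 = (s + 3)*(s + 5)^2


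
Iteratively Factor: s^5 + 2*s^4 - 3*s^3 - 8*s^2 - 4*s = (s + 2)*(s^4 - 3*s^2 - 2*s) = s*(s + 2)*(s^3 - 3*s - 2) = s*(s + 1)*(s + 2)*(s^2 - s - 2) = s*(s - 2)*(s + 1)*(s + 2)*(s + 1)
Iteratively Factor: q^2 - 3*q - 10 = (q + 2)*(q - 5)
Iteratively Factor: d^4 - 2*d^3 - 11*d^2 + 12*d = (d + 3)*(d^3 - 5*d^2 + 4*d) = (d - 1)*(d + 3)*(d^2 - 4*d) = d*(d - 1)*(d + 3)*(d - 4)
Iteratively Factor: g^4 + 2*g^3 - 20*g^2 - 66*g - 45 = (g - 5)*(g^3 + 7*g^2 + 15*g + 9) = (g - 5)*(g + 1)*(g^2 + 6*g + 9) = (g - 5)*(g + 1)*(g + 3)*(g + 3)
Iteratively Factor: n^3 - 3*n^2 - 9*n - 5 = (n - 5)*(n^2 + 2*n + 1) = (n - 5)*(n + 1)*(n + 1)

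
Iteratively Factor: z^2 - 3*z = (z - 3)*(z)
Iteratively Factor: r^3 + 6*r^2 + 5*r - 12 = (r + 3)*(r^2 + 3*r - 4) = (r - 1)*(r + 3)*(r + 4)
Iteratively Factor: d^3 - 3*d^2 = (d)*(d^2 - 3*d) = d*(d - 3)*(d)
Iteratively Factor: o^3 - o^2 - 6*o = (o + 2)*(o^2 - 3*o) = (o - 3)*(o + 2)*(o)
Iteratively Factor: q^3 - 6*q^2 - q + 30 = (q + 2)*(q^2 - 8*q + 15) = (q - 5)*(q + 2)*(q - 3)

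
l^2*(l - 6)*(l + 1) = l^4 - 5*l^3 - 6*l^2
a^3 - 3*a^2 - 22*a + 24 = (a - 6)*(a - 1)*(a + 4)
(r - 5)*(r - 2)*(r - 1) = r^3 - 8*r^2 + 17*r - 10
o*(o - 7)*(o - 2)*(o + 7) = o^4 - 2*o^3 - 49*o^2 + 98*o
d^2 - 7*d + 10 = (d - 5)*(d - 2)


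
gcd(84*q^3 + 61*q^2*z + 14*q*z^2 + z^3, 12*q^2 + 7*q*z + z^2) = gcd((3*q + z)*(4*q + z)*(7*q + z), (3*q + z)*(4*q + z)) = 12*q^2 + 7*q*z + z^2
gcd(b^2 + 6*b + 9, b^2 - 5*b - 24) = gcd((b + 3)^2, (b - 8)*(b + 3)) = b + 3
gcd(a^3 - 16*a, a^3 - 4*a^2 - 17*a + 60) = a + 4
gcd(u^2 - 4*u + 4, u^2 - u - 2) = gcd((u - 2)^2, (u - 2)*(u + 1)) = u - 2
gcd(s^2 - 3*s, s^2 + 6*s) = s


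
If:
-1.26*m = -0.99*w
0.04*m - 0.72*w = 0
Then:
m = 0.00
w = 0.00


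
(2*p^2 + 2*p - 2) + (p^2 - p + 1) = 3*p^2 + p - 1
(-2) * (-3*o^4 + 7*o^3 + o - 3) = 6*o^4 - 14*o^3 - 2*o + 6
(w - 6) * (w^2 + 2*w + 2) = w^3 - 4*w^2 - 10*w - 12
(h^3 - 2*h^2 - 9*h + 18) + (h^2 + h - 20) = h^3 - h^2 - 8*h - 2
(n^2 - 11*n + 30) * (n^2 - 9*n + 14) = n^4 - 20*n^3 + 143*n^2 - 424*n + 420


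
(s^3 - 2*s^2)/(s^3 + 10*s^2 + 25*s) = s*(s - 2)/(s^2 + 10*s + 25)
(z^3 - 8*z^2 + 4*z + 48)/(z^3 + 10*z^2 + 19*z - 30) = (z^3 - 8*z^2 + 4*z + 48)/(z^3 + 10*z^2 + 19*z - 30)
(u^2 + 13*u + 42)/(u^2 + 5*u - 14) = (u + 6)/(u - 2)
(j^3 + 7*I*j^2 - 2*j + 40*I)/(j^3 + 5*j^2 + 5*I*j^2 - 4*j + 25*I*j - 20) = (j^2 + 3*I*j + 10)/(j^2 + j*(5 + I) + 5*I)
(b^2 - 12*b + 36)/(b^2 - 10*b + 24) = (b - 6)/(b - 4)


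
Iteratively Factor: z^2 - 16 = (z + 4)*(z - 4)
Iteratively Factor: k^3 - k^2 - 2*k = (k)*(k^2 - k - 2) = k*(k + 1)*(k - 2)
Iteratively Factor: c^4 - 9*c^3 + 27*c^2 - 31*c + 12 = (c - 1)*(c^3 - 8*c^2 + 19*c - 12) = (c - 3)*(c - 1)*(c^2 - 5*c + 4) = (c - 4)*(c - 3)*(c - 1)*(c - 1)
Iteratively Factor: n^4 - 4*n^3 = (n)*(n^3 - 4*n^2) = n^2*(n^2 - 4*n) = n^3*(n - 4)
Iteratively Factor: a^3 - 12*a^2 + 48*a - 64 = (a - 4)*(a^2 - 8*a + 16) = (a - 4)^2*(a - 4)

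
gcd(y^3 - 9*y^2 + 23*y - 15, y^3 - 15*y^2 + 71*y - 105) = y^2 - 8*y + 15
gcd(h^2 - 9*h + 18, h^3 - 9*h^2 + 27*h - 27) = h - 3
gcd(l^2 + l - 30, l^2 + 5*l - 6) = l + 6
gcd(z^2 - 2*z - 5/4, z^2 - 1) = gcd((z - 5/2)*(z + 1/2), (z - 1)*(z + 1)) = 1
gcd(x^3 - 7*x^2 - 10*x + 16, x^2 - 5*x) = 1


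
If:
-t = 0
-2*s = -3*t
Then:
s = 0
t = 0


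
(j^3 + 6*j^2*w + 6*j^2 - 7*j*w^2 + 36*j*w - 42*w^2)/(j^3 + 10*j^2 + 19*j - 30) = (j^2 + 6*j*w - 7*w^2)/(j^2 + 4*j - 5)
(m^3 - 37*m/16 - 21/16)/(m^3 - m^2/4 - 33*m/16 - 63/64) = 4*(m + 1)/(4*m + 3)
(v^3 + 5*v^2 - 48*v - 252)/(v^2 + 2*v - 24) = (v^2 - v - 42)/(v - 4)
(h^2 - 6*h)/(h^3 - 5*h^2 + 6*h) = (h - 6)/(h^2 - 5*h + 6)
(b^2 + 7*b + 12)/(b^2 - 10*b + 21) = (b^2 + 7*b + 12)/(b^2 - 10*b + 21)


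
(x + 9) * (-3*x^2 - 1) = -3*x^3 - 27*x^2 - x - 9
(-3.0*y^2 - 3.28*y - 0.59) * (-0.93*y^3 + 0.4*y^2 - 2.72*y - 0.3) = 2.79*y^5 + 1.8504*y^4 + 7.3967*y^3 + 9.5856*y^2 + 2.5888*y + 0.177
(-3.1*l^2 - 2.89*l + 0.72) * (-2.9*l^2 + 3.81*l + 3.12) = 8.99*l^4 - 3.43*l^3 - 22.7709*l^2 - 6.2736*l + 2.2464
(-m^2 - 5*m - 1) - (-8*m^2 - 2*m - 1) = 7*m^2 - 3*m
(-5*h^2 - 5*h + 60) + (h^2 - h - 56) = -4*h^2 - 6*h + 4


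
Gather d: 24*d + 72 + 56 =24*d + 128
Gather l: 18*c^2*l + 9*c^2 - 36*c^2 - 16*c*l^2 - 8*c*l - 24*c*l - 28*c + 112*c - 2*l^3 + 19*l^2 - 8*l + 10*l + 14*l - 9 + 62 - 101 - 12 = -27*c^2 + 84*c - 2*l^3 + l^2*(19 - 16*c) + l*(18*c^2 - 32*c + 16) - 60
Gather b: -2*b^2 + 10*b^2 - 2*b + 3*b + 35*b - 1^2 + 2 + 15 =8*b^2 + 36*b + 16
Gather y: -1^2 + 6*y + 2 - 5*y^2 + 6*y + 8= -5*y^2 + 12*y + 9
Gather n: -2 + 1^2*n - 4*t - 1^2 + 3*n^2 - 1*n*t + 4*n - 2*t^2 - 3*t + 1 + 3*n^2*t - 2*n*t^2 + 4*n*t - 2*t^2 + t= n^2*(3*t + 3) + n*(-2*t^2 + 3*t + 5) - 4*t^2 - 6*t - 2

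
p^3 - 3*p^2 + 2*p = p*(p - 2)*(p - 1)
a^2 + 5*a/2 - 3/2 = (a - 1/2)*(a + 3)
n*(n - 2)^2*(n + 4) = n^4 - 12*n^2 + 16*n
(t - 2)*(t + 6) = t^2 + 4*t - 12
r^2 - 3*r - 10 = (r - 5)*(r + 2)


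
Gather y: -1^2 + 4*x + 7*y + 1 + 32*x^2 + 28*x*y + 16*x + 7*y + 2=32*x^2 + 20*x + y*(28*x + 14) + 2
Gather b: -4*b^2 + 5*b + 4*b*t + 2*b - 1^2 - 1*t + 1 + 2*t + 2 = -4*b^2 + b*(4*t + 7) + t + 2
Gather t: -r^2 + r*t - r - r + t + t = -r^2 - 2*r + t*(r + 2)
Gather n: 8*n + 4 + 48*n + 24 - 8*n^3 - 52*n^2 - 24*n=-8*n^3 - 52*n^2 + 32*n + 28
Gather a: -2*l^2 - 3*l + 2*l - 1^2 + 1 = -2*l^2 - l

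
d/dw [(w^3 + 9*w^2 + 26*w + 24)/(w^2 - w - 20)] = (w^2 - 10*w - 31)/(w^2 - 10*w + 25)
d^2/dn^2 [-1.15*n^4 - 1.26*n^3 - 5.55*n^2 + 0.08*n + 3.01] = -13.8*n^2 - 7.56*n - 11.1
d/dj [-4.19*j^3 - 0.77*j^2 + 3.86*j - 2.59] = -12.57*j^2 - 1.54*j + 3.86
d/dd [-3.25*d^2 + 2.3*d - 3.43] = 2.3 - 6.5*d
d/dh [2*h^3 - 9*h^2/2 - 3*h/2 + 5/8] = 6*h^2 - 9*h - 3/2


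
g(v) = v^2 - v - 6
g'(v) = 2*v - 1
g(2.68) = -1.50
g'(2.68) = 4.36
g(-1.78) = -1.05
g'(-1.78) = -4.56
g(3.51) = 2.81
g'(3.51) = 6.02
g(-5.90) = 34.71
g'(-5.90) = -12.80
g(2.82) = -0.87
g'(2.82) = 4.64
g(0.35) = -6.23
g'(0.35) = -0.30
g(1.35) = -5.53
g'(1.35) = 1.70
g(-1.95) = -0.25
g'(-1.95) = -4.90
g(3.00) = 0.00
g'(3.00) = 5.00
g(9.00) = 66.00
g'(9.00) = 17.00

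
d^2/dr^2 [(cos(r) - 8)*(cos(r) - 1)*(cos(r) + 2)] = 37*cos(r)/4 + 14*cos(2*r) - 9*cos(3*r)/4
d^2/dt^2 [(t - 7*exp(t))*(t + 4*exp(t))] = -3*t*exp(t) - 112*exp(2*t) - 6*exp(t) + 2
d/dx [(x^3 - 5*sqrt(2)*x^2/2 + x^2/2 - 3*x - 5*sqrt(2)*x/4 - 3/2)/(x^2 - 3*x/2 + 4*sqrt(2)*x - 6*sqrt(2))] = (4*x^4 - 12*x^3 + 32*sqrt(2)*x^3 - 71*x^2 - 44*sqrt(2)*x^2 - 24*sqrt(2)*x + 252*x + 51 + 96*sqrt(2))/(4*x^4 - 12*x^3 + 32*sqrt(2)*x^3 - 96*sqrt(2)*x^2 + 137*x^2 - 384*x + 72*sqrt(2)*x + 288)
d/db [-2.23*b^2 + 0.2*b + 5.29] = 0.2 - 4.46*b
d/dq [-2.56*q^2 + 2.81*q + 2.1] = 2.81 - 5.12*q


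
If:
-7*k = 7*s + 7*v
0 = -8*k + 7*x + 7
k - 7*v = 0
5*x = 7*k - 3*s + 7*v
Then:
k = -7/8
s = 1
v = -1/8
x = -2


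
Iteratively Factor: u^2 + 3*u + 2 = (u + 2)*(u + 1)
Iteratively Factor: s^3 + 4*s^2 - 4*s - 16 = (s + 2)*(s^2 + 2*s - 8) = (s + 2)*(s + 4)*(s - 2)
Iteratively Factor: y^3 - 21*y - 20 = (y + 4)*(y^2 - 4*y - 5) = (y - 5)*(y + 4)*(y + 1)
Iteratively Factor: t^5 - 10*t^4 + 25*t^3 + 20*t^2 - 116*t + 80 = (t - 1)*(t^4 - 9*t^3 + 16*t^2 + 36*t - 80) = (t - 2)*(t - 1)*(t^3 - 7*t^2 + 2*t + 40) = (t - 5)*(t - 2)*(t - 1)*(t^2 - 2*t - 8) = (t - 5)*(t - 2)*(t - 1)*(t + 2)*(t - 4)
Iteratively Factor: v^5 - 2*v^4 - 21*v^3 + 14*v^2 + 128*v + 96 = (v + 1)*(v^4 - 3*v^3 - 18*v^2 + 32*v + 96) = (v + 1)*(v + 2)*(v^3 - 5*v^2 - 8*v + 48) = (v - 4)*(v + 1)*(v + 2)*(v^2 - v - 12) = (v - 4)^2*(v + 1)*(v + 2)*(v + 3)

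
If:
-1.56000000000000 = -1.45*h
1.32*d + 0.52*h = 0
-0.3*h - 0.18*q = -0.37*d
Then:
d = -0.42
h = 1.08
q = -2.66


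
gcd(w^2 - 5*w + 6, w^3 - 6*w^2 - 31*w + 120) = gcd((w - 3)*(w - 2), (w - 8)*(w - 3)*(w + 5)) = w - 3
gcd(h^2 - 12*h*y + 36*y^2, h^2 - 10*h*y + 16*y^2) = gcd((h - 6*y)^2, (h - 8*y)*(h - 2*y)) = 1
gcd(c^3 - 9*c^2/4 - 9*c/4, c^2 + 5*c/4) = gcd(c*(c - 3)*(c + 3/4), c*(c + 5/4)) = c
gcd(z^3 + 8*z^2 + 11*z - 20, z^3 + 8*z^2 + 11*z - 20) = z^3 + 8*z^2 + 11*z - 20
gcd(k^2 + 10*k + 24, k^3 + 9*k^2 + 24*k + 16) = k + 4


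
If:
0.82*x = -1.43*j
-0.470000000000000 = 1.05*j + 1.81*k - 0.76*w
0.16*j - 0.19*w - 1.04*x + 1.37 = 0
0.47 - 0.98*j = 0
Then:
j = 0.48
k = 4.58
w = 12.19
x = -0.84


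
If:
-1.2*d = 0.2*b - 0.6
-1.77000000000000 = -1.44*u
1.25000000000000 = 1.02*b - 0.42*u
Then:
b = 1.73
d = 0.21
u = 1.23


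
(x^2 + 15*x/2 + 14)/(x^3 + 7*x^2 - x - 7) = (x^2 + 15*x/2 + 14)/(x^3 + 7*x^2 - x - 7)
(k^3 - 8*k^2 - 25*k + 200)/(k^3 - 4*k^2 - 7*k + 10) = (k^2 - 3*k - 40)/(k^2 + k - 2)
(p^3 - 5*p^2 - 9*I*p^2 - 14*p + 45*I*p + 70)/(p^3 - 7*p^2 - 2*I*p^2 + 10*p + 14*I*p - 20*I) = (p - 7*I)/(p - 2)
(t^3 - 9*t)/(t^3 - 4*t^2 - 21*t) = (t - 3)/(t - 7)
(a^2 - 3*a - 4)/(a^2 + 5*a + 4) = (a - 4)/(a + 4)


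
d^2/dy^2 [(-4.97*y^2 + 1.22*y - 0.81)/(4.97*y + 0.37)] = -45.86316/(122.763473*y^3 + 27.417999*y^2 + 2.041179*y + 0.050653)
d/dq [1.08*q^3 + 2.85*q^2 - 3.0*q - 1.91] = 3.24*q^2 + 5.7*q - 3.0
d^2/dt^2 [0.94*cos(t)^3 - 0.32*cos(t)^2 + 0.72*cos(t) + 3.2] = -1.425*cos(t) + 0.64*cos(2*t) - 2.115*cos(3*t)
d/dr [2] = 0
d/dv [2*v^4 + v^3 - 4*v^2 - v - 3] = 8*v^3 + 3*v^2 - 8*v - 1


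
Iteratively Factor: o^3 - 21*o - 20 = (o + 1)*(o^2 - o - 20) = (o + 1)*(o + 4)*(o - 5)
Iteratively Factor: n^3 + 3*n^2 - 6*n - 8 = (n - 2)*(n^2 + 5*n + 4) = (n - 2)*(n + 1)*(n + 4)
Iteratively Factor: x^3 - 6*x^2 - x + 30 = (x + 2)*(x^2 - 8*x + 15) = (x - 5)*(x + 2)*(x - 3)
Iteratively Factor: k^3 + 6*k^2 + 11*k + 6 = (k + 3)*(k^2 + 3*k + 2) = (k + 1)*(k + 3)*(k + 2)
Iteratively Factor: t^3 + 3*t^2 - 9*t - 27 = (t + 3)*(t^2 - 9) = (t + 3)^2*(t - 3)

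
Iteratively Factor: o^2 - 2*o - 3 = (o - 3)*(o + 1)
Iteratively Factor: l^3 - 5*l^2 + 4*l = (l)*(l^2 - 5*l + 4) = l*(l - 4)*(l - 1)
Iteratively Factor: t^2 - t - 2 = (t + 1)*(t - 2)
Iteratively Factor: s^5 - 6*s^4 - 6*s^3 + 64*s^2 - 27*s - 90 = (s + 1)*(s^4 - 7*s^3 + s^2 + 63*s - 90) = (s - 3)*(s + 1)*(s^3 - 4*s^2 - 11*s + 30) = (s - 3)*(s + 1)*(s + 3)*(s^2 - 7*s + 10) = (s - 3)*(s - 2)*(s + 1)*(s + 3)*(s - 5)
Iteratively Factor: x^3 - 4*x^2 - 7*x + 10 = (x - 1)*(x^2 - 3*x - 10) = (x - 5)*(x - 1)*(x + 2)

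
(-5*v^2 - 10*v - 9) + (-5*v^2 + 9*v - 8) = -10*v^2 - v - 17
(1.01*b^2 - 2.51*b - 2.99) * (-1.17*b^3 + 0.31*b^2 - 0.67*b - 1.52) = -1.1817*b^5 + 3.2498*b^4 + 2.0435*b^3 - 0.7804*b^2 + 5.8185*b + 4.5448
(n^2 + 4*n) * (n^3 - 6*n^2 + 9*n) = n^5 - 2*n^4 - 15*n^3 + 36*n^2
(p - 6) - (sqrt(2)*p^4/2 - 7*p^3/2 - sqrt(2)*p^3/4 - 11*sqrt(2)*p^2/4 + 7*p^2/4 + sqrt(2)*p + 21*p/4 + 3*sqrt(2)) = -sqrt(2)*p^4/2 + sqrt(2)*p^3/4 + 7*p^3/2 - 7*p^2/4 + 11*sqrt(2)*p^2/4 - 17*p/4 - sqrt(2)*p - 6 - 3*sqrt(2)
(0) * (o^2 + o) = 0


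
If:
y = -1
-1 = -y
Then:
No Solution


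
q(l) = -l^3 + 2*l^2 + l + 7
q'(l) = -3*l^2 + 4*l + 1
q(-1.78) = 17.20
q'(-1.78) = -15.63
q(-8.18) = 679.99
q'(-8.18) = -232.46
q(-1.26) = 10.92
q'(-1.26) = -8.80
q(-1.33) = 11.56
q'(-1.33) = -9.63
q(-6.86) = 417.09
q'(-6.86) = -167.62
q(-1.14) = 9.94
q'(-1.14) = -7.46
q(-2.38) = 29.43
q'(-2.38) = -25.51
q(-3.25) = 59.20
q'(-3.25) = -43.69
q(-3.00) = 49.00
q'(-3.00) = -38.00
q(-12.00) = 2011.00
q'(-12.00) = -479.00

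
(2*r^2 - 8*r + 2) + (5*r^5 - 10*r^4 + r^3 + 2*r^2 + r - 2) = 5*r^5 - 10*r^4 + r^3 + 4*r^2 - 7*r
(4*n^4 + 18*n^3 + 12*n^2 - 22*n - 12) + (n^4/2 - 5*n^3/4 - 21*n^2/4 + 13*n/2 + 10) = 9*n^4/2 + 67*n^3/4 + 27*n^2/4 - 31*n/2 - 2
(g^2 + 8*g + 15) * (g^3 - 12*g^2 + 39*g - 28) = g^5 - 4*g^4 - 42*g^3 + 104*g^2 + 361*g - 420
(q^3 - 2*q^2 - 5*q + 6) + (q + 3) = q^3 - 2*q^2 - 4*q + 9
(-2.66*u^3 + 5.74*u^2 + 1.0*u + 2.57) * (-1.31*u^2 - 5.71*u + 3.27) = 3.4846*u^5 + 7.6692*u^4 - 42.7836*u^3 + 9.6931*u^2 - 11.4047*u + 8.4039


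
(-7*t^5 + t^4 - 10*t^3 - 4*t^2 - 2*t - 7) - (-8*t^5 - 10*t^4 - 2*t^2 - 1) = t^5 + 11*t^4 - 10*t^3 - 2*t^2 - 2*t - 6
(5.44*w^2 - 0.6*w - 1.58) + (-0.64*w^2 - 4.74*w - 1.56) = 4.8*w^2 - 5.34*w - 3.14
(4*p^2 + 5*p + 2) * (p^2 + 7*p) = 4*p^4 + 33*p^3 + 37*p^2 + 14*p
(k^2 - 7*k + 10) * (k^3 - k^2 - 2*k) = k^5 - 8*k^4 + 15*k^3 + 4*k^2 - 20*k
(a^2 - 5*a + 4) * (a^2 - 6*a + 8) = a^4 - 11*a^3 + 42*a^2 - 64*a + 32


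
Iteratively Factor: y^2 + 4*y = (y)*(y + 4)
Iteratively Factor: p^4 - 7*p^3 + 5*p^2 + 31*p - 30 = (p - 3)*(p^3 - 4*p^2 - 7*p + 10) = (p - 3)*(p + 2)*(p^2 - 6*p + 5) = (p - 5)*(p - 3)*(p + 2)*(p - 1)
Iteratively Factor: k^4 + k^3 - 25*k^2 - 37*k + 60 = (k - 5)*(k^3 + 6*k^2 + 5*k - 12) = (k - 5)*(k - 1)*(k^2 + 7*k + 12) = (k - 5)*(k - 1)*(k + 4)*(k + 3)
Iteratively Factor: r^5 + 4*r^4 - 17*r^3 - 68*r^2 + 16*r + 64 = (r + 4)*(r^4 - 17*r^2 + 16) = (r + 4)^2*(r^3 - 4*r^2 - r + 4) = (r - 4)*(r + 4)^2*(r^2 - 1) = (r - 4)*(r + 1)*(r + 4)^2*(r - 1)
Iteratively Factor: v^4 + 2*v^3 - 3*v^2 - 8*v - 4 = (v - 2)*(v^3 + 4*v^2 + 5*v + 2) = (v - 2)*(v + 1)*(v^2 + 3*v + 2) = (v - 2)*(v + 1)^2*(v + 2)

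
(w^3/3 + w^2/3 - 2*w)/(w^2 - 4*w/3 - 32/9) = 3*w*(-w^2 - w + 6)/(-9*w^2 + 12*w + 32)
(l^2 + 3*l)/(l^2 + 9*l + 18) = l/(l + 6)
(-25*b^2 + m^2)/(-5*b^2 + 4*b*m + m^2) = (5*b - m)/(b - m)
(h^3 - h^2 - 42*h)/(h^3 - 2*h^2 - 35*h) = (h + 6)/(h + 5)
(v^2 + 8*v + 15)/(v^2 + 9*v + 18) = (v + 5)/(v + 6)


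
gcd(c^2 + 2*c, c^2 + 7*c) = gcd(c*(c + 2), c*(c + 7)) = c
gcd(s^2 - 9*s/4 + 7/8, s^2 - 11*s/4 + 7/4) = s - 7/4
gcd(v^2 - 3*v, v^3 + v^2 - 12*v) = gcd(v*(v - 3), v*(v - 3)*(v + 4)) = v^2 - 3*v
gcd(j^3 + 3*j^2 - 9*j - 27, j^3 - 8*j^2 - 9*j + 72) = j^2 - 9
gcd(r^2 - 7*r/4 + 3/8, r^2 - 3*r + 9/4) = r - 3/2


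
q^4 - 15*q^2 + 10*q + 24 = (q - 3)*(q - 2)*(q + 1)*(q + 4)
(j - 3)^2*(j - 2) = j^3 - 8*j^2 + 21*j - 18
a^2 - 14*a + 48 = (a - 8)*(a - 6)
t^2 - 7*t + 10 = (t - 5)*(t - 2)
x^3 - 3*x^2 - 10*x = x*(x - 5)*(x + 2)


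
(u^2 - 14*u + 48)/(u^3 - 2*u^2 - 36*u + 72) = (u - 8)/(u^2 + 4*u - 12)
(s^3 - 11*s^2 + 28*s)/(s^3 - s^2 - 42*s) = (s - 4)/(s + 6)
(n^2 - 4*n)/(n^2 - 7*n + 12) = n/(n - 3)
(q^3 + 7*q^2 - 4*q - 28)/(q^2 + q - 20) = (q^3 + 7*q^2 - 4*q - 28)/(q^2 + q - 20)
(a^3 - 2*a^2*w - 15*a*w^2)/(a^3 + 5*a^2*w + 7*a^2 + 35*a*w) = (a^2 - 2*a*w - 15*w^2)/(a^2 + 5*a*w + 7*a + 35*w)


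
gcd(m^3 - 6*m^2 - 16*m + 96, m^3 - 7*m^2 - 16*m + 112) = m^2 - 16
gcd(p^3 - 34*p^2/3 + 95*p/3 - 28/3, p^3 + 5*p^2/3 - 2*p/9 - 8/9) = 1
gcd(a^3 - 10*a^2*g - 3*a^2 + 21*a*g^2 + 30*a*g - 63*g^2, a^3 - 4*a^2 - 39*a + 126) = a - 3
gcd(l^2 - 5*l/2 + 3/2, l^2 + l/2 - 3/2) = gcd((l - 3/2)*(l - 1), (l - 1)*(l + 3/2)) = l - 1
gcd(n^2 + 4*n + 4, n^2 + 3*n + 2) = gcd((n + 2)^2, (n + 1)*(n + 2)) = n + 2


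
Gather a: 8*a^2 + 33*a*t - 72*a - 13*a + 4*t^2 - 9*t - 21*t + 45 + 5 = 8*a^2 + a*(33*t - 85) + 4*t^2 - 30*t + 50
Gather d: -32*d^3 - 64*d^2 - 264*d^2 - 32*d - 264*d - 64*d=-32*d^3 - 328*d^2 - 360*d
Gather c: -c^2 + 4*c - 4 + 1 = -c^2 + 4*c - 3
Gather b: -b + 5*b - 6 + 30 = 4*b + 24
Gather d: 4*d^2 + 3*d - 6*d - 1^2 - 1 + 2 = 4*d^2 - 3*d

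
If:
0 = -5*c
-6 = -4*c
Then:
No Solution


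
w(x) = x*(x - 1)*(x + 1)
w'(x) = x*(x - 1) + x*(x + 1) + (x - 1)*(x + 1) = 3*x^2 - 1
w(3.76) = 49.40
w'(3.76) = 41.41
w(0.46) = -0.36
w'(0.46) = -0.37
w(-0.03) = 0.03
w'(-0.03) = -1.00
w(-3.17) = -28.69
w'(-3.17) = 29.15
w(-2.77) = -18.48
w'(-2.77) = 22.02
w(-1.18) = -0.46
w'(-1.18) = 3.18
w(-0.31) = 0.28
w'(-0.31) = -0.71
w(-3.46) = -37.96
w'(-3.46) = 34.91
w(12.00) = 1716.00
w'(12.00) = 431.00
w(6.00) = 210.00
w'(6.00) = 107.00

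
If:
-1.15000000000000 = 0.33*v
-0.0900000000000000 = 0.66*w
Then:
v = -3.48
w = -0.14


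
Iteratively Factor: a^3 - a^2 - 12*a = (a + 3)*(a^2 - 4*a) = (a - 4)*(a + 3)*(a)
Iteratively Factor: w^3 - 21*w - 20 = (w + 1)*(w^2 - w - 20) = (w + 1)*(w + 4)*(w - 5)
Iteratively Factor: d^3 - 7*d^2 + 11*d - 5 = (d - 1)*(d^2 - 6*d + 5) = (d - 1)^2*(d - 5)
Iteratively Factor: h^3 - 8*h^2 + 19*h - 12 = (h - 1)*(h^2 - 7*h + 12) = (h - 4)*(h - 1)*(h - 3)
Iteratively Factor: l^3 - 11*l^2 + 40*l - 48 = (l - 4)*(l^2 - 7*l + 12) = (l - 4)^2*(l - 3)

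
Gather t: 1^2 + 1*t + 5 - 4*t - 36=-3*t - 30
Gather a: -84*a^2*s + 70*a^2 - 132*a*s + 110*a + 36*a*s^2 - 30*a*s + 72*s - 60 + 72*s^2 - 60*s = a^2*(70 - 84*s) + a*(36*s^2 - 162*s + 110) + 72*s^2 + 12*s - 60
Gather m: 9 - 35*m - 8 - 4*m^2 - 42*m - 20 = -4*m^2 - 77*m - 19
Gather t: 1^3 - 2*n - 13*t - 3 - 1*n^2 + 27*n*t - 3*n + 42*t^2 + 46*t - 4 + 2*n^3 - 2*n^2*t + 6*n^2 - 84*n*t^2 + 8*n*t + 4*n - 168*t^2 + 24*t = 2*n^3 + 5*n^2 - n + t^2*(-84*n - 126) + t*(-2*n^2 + 35*n + 57) - 6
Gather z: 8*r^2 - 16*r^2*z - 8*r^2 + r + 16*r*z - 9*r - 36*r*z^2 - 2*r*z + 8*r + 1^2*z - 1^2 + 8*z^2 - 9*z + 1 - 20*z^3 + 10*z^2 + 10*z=-20*z^3 + z^2*(18 - 36*r) + z*(-16*r^2 + 14*r + 2)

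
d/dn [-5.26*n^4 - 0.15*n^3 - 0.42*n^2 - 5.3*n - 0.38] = -21.04*n^3 - 0.45*n^2 - 0.84*n - 5.3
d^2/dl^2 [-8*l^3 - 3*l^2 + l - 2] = -48*l - 6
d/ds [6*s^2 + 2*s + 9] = 12*s + 2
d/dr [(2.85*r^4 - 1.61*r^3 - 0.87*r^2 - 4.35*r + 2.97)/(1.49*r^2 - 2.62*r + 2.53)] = (8.493*r^5 - 24.7999*r^4 + 37.2784*r^3 - 3.459*r^2 - 13.2528*r - 3.2241)/(2.2201*r^4 - 7.8076*r^3 + 14.4038*r^2 - 13.2572*r + 6.4009)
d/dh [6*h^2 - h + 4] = 12*h - 1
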